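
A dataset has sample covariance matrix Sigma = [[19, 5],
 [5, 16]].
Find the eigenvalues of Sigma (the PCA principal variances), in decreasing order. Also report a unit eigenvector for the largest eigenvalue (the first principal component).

Step 1 — characteristic polynomial of 2×2 Sigma:
  det(Sigma - λI) = λ² - trace · λ + det = 0.
  trace = 19 + 16 = 35, det = 19·16 - (5)² = 279.
Step 2 — discriminant:
  Δ = trace² - 4·det = 1225 - 1116 = 109.
Step 3 — eigenvalues:
  λ = (trace ± √Δ)/2 = (35 ± 10.4403)/2,
  λ_1 = 22.7202,  λ_2 = 12.2798.

Step 4 — unit eigenvector for λ_1: solve (Sigma - λ_1 I)v = 0. First row:
  (19 - 22.7202)·v_x + (5)·v_y = 0, i.e. (-3.7202)·v_x + (5)·v_y = 0,
  so v ∝ (b, λ_1 - a) = (5, 3.7202) = u.
  ||u|| = √((5)² + (3.7202)²) = √(38.8395) ≈ 6.2321,
  v_1 = u/||u|| ≈ (0.8023, 0.5969) (||v_1|| = 1).

λ_1 = 22.7202,  λ_2 = 12.2798;  v_1 ≈ (0.8023, 0.5969)


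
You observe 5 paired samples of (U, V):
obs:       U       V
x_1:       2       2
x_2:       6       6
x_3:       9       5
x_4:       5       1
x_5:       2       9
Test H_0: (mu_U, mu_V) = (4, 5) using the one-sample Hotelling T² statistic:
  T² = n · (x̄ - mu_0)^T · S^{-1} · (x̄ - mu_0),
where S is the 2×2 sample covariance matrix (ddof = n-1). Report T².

Step 1 — sample mean vector:
  mean(U) = (2 + 6 + 9 + 5 + 2) / 5 = 24/5 = 4.8
  mean(V) = (2 + 6 + 5 + 1 + 9) / 5 = 23/5 = 4.6
  x̄ = (4.8, 4.6),  deviation x̄ - mu_0 = (4.8, 4.6) - (4, 5) = (0.8, -0.4).

Step 2 — sample covariance matrix, S[i,j] = (1/(n-1)) · Σ_k (x_{k,i} - mean_i) · (x_{k,j} - mean_j), divisor n-1 = 4:
  S[U,U] = ((-2.8)·(-2.8) + (1.2)·(1.2) + (4.2)·(4.2) + (0.2)·(0.2) + (-2.8)·(-2.8)) / 4 = 34.8/4 = 8.7
  S[U,V] = ((-2.8)·(-2.6) + (1.2)·(1.4) + (4.2)·(0.4) + (0.2)·(-3.6) + (-2.8)·(4.4)) / 4 = -2.4/4 = -0.6
  S[V,V] = ((-2.6)·(-2.6) + (1.4)·(1.4) + (0.4)·(0.4) + (-3.6)·(-3.6) + (4.4)·(4.4)) / 4 = 41.2/4 = 10.3
  S = [[8.7, -0.6],
 [-0.6, 10.3]].

Step 3 — invert S. det(S) = 8.7·10.3 - (-0.6)² = 89.25.
  S^{-1} = (1/det) · [[d, -b], [-b, a]] = [[0.1154, 0.0067],
 [0.0067, 0.0975]].

Step 4 — quadratic form (x̄ - mu_0)^T · S^{-1} · (x̄ - mu_0):
  S^{-1} · (x̄ - mu_0) = (0.0896, -0.0336),
  (x̄ - mu_0)^T · [...] = (0.8)·(0.0896) + (-0.4)·(-0.0336) = 0.0852.

Step 5 — scale by n: T² = 5 · 0.0852 = 0.4258.

T² ≈ 0.4258


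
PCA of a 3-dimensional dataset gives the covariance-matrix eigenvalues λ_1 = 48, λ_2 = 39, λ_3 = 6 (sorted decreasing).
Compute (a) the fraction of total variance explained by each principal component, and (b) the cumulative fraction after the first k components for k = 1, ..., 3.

Step 1 — total variance = trace(Sigma) = Σ λ_i = 48 + 39 + 6 = 93.

Step 2 — fraction explained by component i = λ_i / Σ λ:
  PC1: 48/93 = 0.5161
  PC2: 39/93 = 0.4194
  PC3: 6/93 = 0.0645

Step 3 — cumulative fraction after k components = (λ_1 + ... + λ_k) / Σ λ:
  k = 1: 48/93 = 0.5161
  k = 2: (48 + 39)/93 = 87/93 = 0.9355
  k = 3: (48 + 39 + 6)/93 = 93/93 = 1

Summary (fraction, with percent):

explained: PC1 0.5161 (51.61%), PC2 0.4194 (41.94%), PC3 0.0645 (6.45%);  cumulative: 0.5161, 0.9355, 1


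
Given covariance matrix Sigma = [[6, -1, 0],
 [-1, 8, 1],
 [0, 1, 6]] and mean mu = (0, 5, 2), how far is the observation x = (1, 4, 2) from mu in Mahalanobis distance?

Step 1 — centre the observation: (x - mu) = (1, -1, 0).

Step 2 — invert Sigma (cofactor / det for 3×3, or solve directly):
  Sigma^{-1} = [[0.1703, 0.0217, -0.0036],
 [0.0217, 0.1304, -0.0217],
 [-0.0036, -0.0217, 0.1703]].

Step 3 — form the quadratic (x - mu)^T · Sigma^{-1} · (x - mu):
  Sigma^{-1} · (x - mu) = (0.1486, -0.1087, 0.0181).
  (x - mu)^T · [Sigma^{-1} · (x - mu)] = (1)·(0.1486) + (-1)·(-0.1087) + (0)·(0.0181) = 0.2572.

Step 4 — take square root: d = √(0.2572) ≈ 0.5072.

d(x, mu) = √(0.2572) ≈ 0.5072


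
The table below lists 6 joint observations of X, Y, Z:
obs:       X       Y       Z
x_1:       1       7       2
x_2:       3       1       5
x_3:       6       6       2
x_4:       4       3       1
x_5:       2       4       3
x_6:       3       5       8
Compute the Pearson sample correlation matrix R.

Step 1 — column means:
  mean(X) = (1 + 3 + 6 + 4 + 2 + 3) / 6 = 19/6 = 3.1667
  mean(Y) = (7 + 1 + 6 + 3 + 4 + 5) / 6 = 26/6 = 4.3333
  mean(Z) = (2 + 5 + 2 + 1 + 3 + 8) / 6 = 21/6 = 3.5

Step 2 — sample variances and covariances s[i,j] = (1/(n-1)) · Σ_k (x_{k,i} - mean_i) · (x_{k,j} - mean_j), with n-1 = 5:
  s[X,X] = ((-2.1667)·(-2.1667) + (-0.1667)·(-0.1667) + (2.8333)·(2.8333) + (0.8333)·(0.8333) + (-1.1667)·(-1.1667) + (-0.1667)·(-0.1667)) / 5 = 14.8333/5 = 2.9667
  s[X,Y] = ((-2.1667)·(2.6667) + (-0.1667)·(-3.3333) + (2.8333)·(1.6667) + (0.8333)·(-1.3333) + (-1.1667)·(-0.3333) + (-0.1667)·(0.6667)) / 5 = -1.3333/5 = -0.2667
  s[X,Z] = ((-2.1667)·(-1.5) + (-0.1667)·(1.5) + (2.8333)·(-1.5) + (0.8333)·(-2.5) + (-1.1667)·(-0.5) + (-0.1667)·(4.5)) / 5 = -3.5/5 = -0.7
  s[Y,Y] = ((2.6667)·(2.6667) + (-3.3333)·(-3.3333) + (1.6667)·(1.6667) + (-1.3333)·(-1.3333) + (-0.3333)·(-0.3333) + (0.6667)·(0.6667)) / 5 = 23.3333/5 = 4.6667
  s[Y,Z] = ((2.6667)·(-1.5) + (-3.3333)·(1.5) + (1.6667)·(-1.5) + (-1.3333)·(-2.5) + (-0.3333)·(-0.5) + (0.6667)·(4.5)) / 5 = -5/5 = -1
  s[Z,Z] = ((-1.5)·(-1.5) + (1.5)·(1.5) + (-1.5)·(-1.5) + (-2.5)·(-2.5) + (-0.5)·(-0.5) + (4.5)·(4.5)) / 5 = 33.5/5 = 6.7
  Sample standard deviations s_i = √(s[i,i]):
  s(X) = √(2.9667) = 1.7224
  s(Y) = √(4.6667) = 2.1602
  s(Z) = √(6.7) = 2.5884

Step 3 — r_{ij} = s_{ij} / (s_i · s_j):
  r[X,X] = 1 (diagonal).
  r[X,Y] = -0.2667 / (1.7224 · 2.1602) = -0.2667 / 3.7208 = -0.0717
  r[X,Z] = -0.7 / (1.7224 · 2.5884) = -0.7 / 4.4583 = -0.157
  r[Y,Y] = 1 (diagonal).
  r[Y,Z] = -1 / (2.1602 · 2.5884) = -1 / 5.5917 = -0.1788
  r[Z,Z] = 1 (diagonal).

R is symmetric with unit diagonal. Assembling:

R = [[1, -0.0717, -0.157],
 [-0.0717, 1, -0.1788],
 [-0.157, -0.1788, 1]]


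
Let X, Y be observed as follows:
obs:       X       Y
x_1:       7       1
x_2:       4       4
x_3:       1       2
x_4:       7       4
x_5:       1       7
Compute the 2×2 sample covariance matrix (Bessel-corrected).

Step 1 — column means:
  mean(X) = (7 + 4 + 1 + 7 + 1) / 5 = 20/5 = 4
  mean(Y) = (1 + 4 + 2 + 4 + 7) / 5 = 18/5 = 3.6

Step 2 — sample covariance S[i,j] = (1/(n-1)) · Σ_k (x_{k,i} - mean_i) · (x_{k,j} - mean_j), with n-1 = 4.
  S[X,X] = ((3)·(3) + (0)·(0) + (-3)·(-3) + (3)·(3) + (-3)·(-3)) / 4 = 36/4 = 9
  S[X,Y] = ((3)·(-2.6) + (0)·(0.4) + (-3)·(-1.6) + (3)·(0.4) + (-3)·(3.4)) / 4 = -12/4 = -3
  S[Y,Y] = ((-2.6)·(-2.6) + (0.4)·(0.4) + (-1.6)·(-1.6) + (0.4)·(0.4) + (3.4)·(3.4)) / 4 = 21.2/4 = 5.3

S is symmetric (S[j,i] = S[i,j]). Assembling:

S = [[9, -3],
 [-3, 5.3]]


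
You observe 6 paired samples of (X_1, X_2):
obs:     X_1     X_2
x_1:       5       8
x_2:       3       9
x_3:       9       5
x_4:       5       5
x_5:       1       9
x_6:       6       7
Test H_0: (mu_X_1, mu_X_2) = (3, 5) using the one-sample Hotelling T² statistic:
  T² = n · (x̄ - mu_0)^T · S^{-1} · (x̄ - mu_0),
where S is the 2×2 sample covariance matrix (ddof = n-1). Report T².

Step 1 — sample mean vector:
  mean(X_1) = (5 + 3 + 9 + 5 + 1 + 6) / 6 = 29/6 = 4.8333
  mean(X_2) = (8 + 9 + 5 + 5 + 9 + 7) / 6 = 43/6 = 7.1667
  x̄ = (4.8333, 7.1667),  deviation x̄ - mu_0 = (4.8333, 7.1667) - (3, 5) = (1.8333, 2.1667).

Step 2 — sample covariance matrix, S[i,j] = (1/(n-1)) · Σ_k (x_{k,i} - mean_i) · (x_{k,j} - mean_j), divisor n-1 = 5:
  S[X_1,X_1] = ((0.1667)·(0.1667) + (-1.8333)·(-1.8333) + (4.1667)·(4.1667) + (0.1667)·(0.1667) + (-3.8333)·(-3.8333) + (1.1667)·(1.1667)) / 5 = 36.8333/5 = 7.3667
  S[X_1,X_2] = ((0.1667)·(0.8333) + (-1.8333)·(1.8333) + (4.1667)·(-2.1667) + (0.1667)·(-2.1667) + (-3.8333)·(1.8333) + (1.1667)·(-0.1667)) / 5 = -19.8333/5 = -3.9667
  S[X_2,X_2] = ((0.8333)·(0.8333) + (1.8333)·(1.8333) + (-2.1667)·(-2.1667) + (-2.1667)·(-2.1667) + (1.8333)·(1.8333) + (-0.1667)·(-0.1667)) / 5 = 16.8333/5 = 3.3667
  S = [[7.3667, -3.9667],
 [-3.9667, 3.3667]].

Step 3 — invert S. det(S) = 7.3667·3.3667 - (-3.9667)² = 9.0667.
  S^{-1} = (1/det) · [[d, -b], [-b, a]] = [[0.3713, 0.4375],
 [0.4375, 0.8125]].

Step 4 — quadratic form (x̄ - mu_0)^T · S^{-1} · (x̄ - mu_0):
  S^{-1} · (x̄ - mu_0) = (1.6287, 2.5625),
  (x̄ - mu_0)^T · [...] = (1.8333)·(1.6287) + (2.1667)·(2.5625) = 8.538.

Step 5 — scale by n: T² = 6 · 8.538 = 51.2279.

T² ≈ 51.2279


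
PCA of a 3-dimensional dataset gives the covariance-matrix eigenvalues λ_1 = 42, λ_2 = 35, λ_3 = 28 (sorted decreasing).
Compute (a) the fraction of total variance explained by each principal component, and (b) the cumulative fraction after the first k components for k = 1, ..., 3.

Step 1 — total variance = trace(Sigma) = Σ λ_i = 42 + 35 + 28 = 105.

Step 2 — fraction explained by component i = λ_i / Σ λ:
  PC1: 42/105 = 0.4
  PC2: 35/105 = 0.3333
  PC3: 28/105 = 0.2667

Step 3 — cumulative fraction after k components = (λ_1 + ... + λ_k) / Σ λ:
  k = 1: 42/105 = 0.4
  k = 2: (42 + 35)/105 = 77/105 = 0.7333
  k = 3: (42 + 35 + 28)/105 = 105/105 = 1

Summary (fraction, with percent):

explained: PC1 0.4 (40%), PC2 0.3333 (33.33%), PC3 0.2667 (26.67%);  cumulative: 0.4, 0.7333, 1


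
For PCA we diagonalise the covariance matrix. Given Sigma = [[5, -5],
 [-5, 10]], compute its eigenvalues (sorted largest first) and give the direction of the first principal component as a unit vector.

Step 1 — characteristic polynomial of 2×2 Sigma:
  det(Sigma - λI) = λ² - trace · λ + det = 0.
  trace = 5 + 10 = 15, det = 5·10 - (-5)² = 25.
Step 2 — discriminant:
  Δ = trace² - 4·det = 225 - 100 = 125.
Step 3 — eigenvalues:
  λ = (trace ± √Δ)/2 = (15 ± 11.1803)/2,
  λ_1 = 13.0902,  λ_2 = 1.9098.

Step 4 — unit eigenvector for λ_1: solve (Sigma - λ_1 I)v = 0. First row:
  (5 - 13.0902)·v_x + (-5)·v_y = 0, i.e. (-8.0902)·v_x + (-5)·v_y = 0,
  so v ∝ (b, λ_1 - a) = (-5, 8.0902); multiply by -1 so the first entry is positive: u = (5, -8.0902).
  ||u|| = √((5)² + (-8.0902)²) = √(90.4508) ≈ 9.5106,
  v_1 = u/||u|| ≈ (0.5257, -0.8507) (||v_1|| = 1).

λ_1 = 13.0902,  λ_2 = 1.9098;  v_1 ≈ (0.5257, -0.8507)


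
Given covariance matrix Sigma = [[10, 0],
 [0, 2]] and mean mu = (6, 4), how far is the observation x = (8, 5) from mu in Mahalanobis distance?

Step 1 — centre the observation: (x - mu) = (2, 1).

Step 2 — invert Sigma. det(Sigma) = 10·2 - (0)² = 20.
  Sigma^{-1} = (1/det) · [[d, -b], [-b, a]] = [[0.1, 0],
 [0, 0.5]].

Step 3 — form the quadratic (x - mu)^T · Sigma^{-1} · (x - mu):
  Sigma^{-1} · (x - mu) = (0.2, 0.5).
  (x - mu)^T · [Sigma^{-1} · (x - mu)] = (2)·(0.2) + (1)·(0.5) = 0.9.

Step 4 — take square root: d = √(0.9) ≈ 0.9487.

d(x, mu) = √(0.9) ≈ 0.9487


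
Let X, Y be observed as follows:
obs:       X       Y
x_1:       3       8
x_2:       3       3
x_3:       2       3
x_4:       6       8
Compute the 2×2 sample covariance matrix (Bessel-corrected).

Step 1 — column means:
  mean(X) = (3 + 3 + 2 + 6) / 4 = 14/4 = 3.5
  mean(Y) = (8 + 3 + 3 + 8) / 4 = 22/4 = 5.5

Step 2 — sample covariance S[i,j] = (1/(n-1)) · Σ_k (x_{k,i} - mean_i) · (x_{k,j} - mean_j), with n-1 = 3.
  S[X,X] = ((-0.5)·(-0.5) + (-0.5)·(-0.5) + (-1.5)·(-1.5) + (2.5)·(2.5)) / 3 = 9/3 = 3
  S[X,Y] = ((-0.5)·(2.5) + (-0.5)·(-2.5) + (-1.5)·(-2.5) + (2.5)·(2.5)) / 3 = 10/3 = 3.3333
  S[Y,Y] = ((2.5)·(2.5) + (-2.5)·(-2.5) + (-2.5)·(-2.5) + (2.5)·(2.5)) / 3 = 25/3 = 8.3333

S is symmetric (S[j,i] = S[i,j]). Assembling:

S = [[3, 3.3333],
 [3.3333, 8.3333]]


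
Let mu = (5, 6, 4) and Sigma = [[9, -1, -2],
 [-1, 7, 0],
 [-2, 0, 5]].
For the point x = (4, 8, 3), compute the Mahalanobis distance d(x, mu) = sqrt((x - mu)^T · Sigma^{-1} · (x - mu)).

Step 1 — centre the observation: (x - mu) = (-1, 2, -1).

Step 2 — invert Sigma (cofactor / det for 3×3, or solve directly):
  Sigma^{-1} = [[0.1241, 0.0177, 0.0496],
 [0.0177, 0.1454, 0.0071],
 [0.0496, 0.0071, 0.2199]].

Step 3 — form the quadratic (x - mu)^T · Sigma^{-1} · (x - mu):
  Sigma^{-1} · (x - mu) = (-0.1383, 0.266, -0.2553).
  (x - mu)^T · [Sigma^{-1} · (x - mu)] = (-1)·(-0.1383) + (2)·(0.266) + (-1)·(-0.2553) = 0.9255.

Step 4 — take square root: d = √(0.9255) ≈ 0.962.

d(x, mu) = √(0.9255) ≈ 0.962


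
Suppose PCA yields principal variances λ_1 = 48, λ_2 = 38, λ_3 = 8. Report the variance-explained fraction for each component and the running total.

Step 1 — total variance = trace(Sigma) = Σ λ_i = 48 + 38 + 8 = 94.

Step 2 — fraction explained by component i = λ_i / Σ λ:
  PC1: 48/94 = 0.5106
  PC2: 38/94 = 0.4043
  PC3: 8/94 = 0.0851

Step 3 — cumulative fraction after k components = (λ_1 + ... + λ_k) / Σ λ:
  k = 1: 48/94 = 0.5106
  k = 2: (48 + 38)/94 = 86/94 = 0.9149
  k = 3: (48 + 38 + 8)/94 = 94/94 = 1

Summary (fraction, with percent):

explained: PC1 0.5106 (51.06%), PC2 0.4043 (40.43%), PC3 0.0851 (8.51%);  cumulative: 0.5106, 0.9149, 1


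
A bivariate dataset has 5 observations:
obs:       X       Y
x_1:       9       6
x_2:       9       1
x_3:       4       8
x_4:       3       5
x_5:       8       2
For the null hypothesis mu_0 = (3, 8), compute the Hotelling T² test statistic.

Step 1 — sample mean vector:
  mean(X) = (9 + 9 + 4 + 3 + 8) / 5 = 33/5 = 6.6
  mean(Y) = (6 + 1 + 8 + 5 + 2) / 5 = 22/5 = 4.4
  x̄ = (6.6, 4.4),  deviation x̄ - mu_0 = (6.6, 4.4) - (3, 8) = (3.6, -3.6).

Step 2 — sample covariance matrix, S[i,j] = (1/(n-1)) · Σ_k (x_{k,i} - mean_i) · (x_{k,j} - mean_j), divisor n-1 = 4:
  S[X,X] = ((2.4)·(2.4) + (2.4)·(2.4) + (-2.6)·(-2.6) + (-3.6)·(-3.6) + (1.4)·(1.4)) / 4 = 33.2/4 = 8.3
  S[X,Y] = ((2.4)·(1.6) + (2.4)·(-3.4) + (-2.6)·(3.6) + (-3.6)·(0.6) + (1.4)·(-2.4)) / 4 = -19.2/4 = -4.8
  S[Y,Y] = ((1.6)·(1.6) + (-3.4)·(-3.4) + (3.6)·(3.6) + (0.6)·(0.6) + (-2.4)·(-2.4)) / 4 = 33.2/4 = 8.3
  S = [[8.3, -4.8],
 [-4.8, 8.3]].

Step 3 — invert S. det(S) = 8.3·8.3 - (-4.8)² = 45.85.
  S^{-1} = (1/det) · [[d, -b], [-b, a]] = [[0.181, 0.1047],
 [0.1047, 0.181]].

Step 4 — quadratic form (x̄ - mu_0)^T · S^{-1} · (x̄ - mu_0):
  S^{-1} · (x̄ - mu_0) = (0.2748, -0.2748),
  (x̄ - mu_0)^T · [...] = (3.6)·(0.2748) + (-3.6)·(-0.2748) = 1.9786.

Step 5 — scale by n: T² = 5 · 1.9786 = 9.8931.

T² ≈ 9.8931


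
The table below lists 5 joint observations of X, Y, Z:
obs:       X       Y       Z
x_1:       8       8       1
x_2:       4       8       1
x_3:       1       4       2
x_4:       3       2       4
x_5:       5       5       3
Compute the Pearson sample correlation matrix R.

Step 1 — column means:
  mean(X) = (8 + 4 + 1 + 3 + 5) / 5 = 21/5 = 4.2
  mean(Y) = (8 + 8 + 4 + 2 + 5) / 5 = 27/5 = 5.4
  mean(Z) = (1 + 1 + 2 + 4 + 3) / 5 = 11/5 = 2.2

Step 2 — sample variances and covariances s[i,j] = (1/(n-1)) · Σ_k (x_{k,i} - mean_i) · (x_{k,j} - mean_j), with n-1 = 4:
  s[X,X] = ((3.8)·(3.8) + (-0.2)·(-0.2) + (-3.2)·(-3.2) + (-1.2)·(-1.2) + (0.8)·(0.8)) / 4 = 26.8/4 = 6.7
  s[X,Y] = ((3.8)·(2.6) + (-0.2)·(2.6) + (-3.2)·(-1.4) + (-1.2)·(-3.4) + (0.8)·(-0.4)) / 4 = 17.6/4 = 4.4
  s[X,Z] = ((3.8)·(-1.2) + (-0.2)·(-1.2) + (-3.2)·(-0.2) + (-1.2)·(1.8) + (0.8)·(0.8)) / 4 = -5.2/4 = -1.3
  s[Y,Y] = ((2.6)·(2.6) + (2.6)·(2.6) + (-1.4)·(-1.4) + (-3.4)·(-3.4) + (-0.4)·(-0.4)) / 4 = 27.2/4 = 6.8
  s[Y,Z] = ((2.6)·(-1.2) + (2.6)·(-1.2) + (-1.4)·(-0.2) + (-3.4)·(1.8) + (-0.4)·(0.8)) / 4 = -12.4/4 = -3.1
  s[Z,Z] = ((-1.2)·(-1.2) + (-1.2)·(-1.2) + (-0.2)·(-0.2) + (1.8)·(1.8) + (0.8)·(0.8)) / 4 = 6.8/4 = 1.7
  Sample standard deviations s_i = √(s[i,i]):
  s(X) = √(6.7) = 2.5884
  s(Y) = √(6.8) = 2.6077
  s(Z) = √(1.7) = 1.3038

Step 3 — r_{ij} = s_{ij} / (s_i · s_j):
  r[X,X] = 1 (diagonal).
  r[X,Y] = 4.4 / (2.5884 · 2.6077) = 4.4 / 6.7498 = 0.6519
  r[X,Z] = -1.3 / (2.5884 · 1.3038) = -1.3 / 3.3749 = -0.3852
  r[Y,Y] = 1 (diagonal).
  r[Y,Z] = -3.1 / (2.6077 · 1.3038) = -3.1 / 3.4 = -0.9118
  r[Z,Z] = 1 (diagonal).

R is symmetric with unit diagonal. Assembling:

R = [[1, 0.6519, -0.3852],
 [0.6519, 1, -0.9118],
 [-0.3852, -0.9118, 1]]


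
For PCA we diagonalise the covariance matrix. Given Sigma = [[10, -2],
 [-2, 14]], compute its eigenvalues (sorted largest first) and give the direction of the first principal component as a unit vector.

Step 1 — characteristic polynomial of 2×2 Sigma:
  det(Sigma - λI) = λ² - trace · λ + det = 0.
  trace = 10 + 14 = 24, det = 10·14 - (-2)² = 136.
Step 2 — discriminant:
  Δ = trace² - 4·det = 576 - 544 = 32.
Step 3 — eigenvalues:
  λ = (trace ± √Δ)/2 = (24 ± 5.6569)/2,
  λ_1 = 14.8284,  λ_2 = 9.1716.

Step 4 — unit eigenvector for λ_1: solve (Sigma - λ_1 I)v = 0. First row:
  (10 - 14.8284)·v_x + (-2)·v_y = 0, i.e. (-4.8284)·v_x + (-2)·v_y = 0,
  so v ∝ (b, λ_1 - a) = (-2, 4.8284); multiply by -1 so the first entry is positive: u = (2, -4.8284).
  ||u|| = √((2)² + (-4.8284)²) = √(27.3137) ≈ 5.2263,
  v_1 = u/||u|| ≈ (0.3827, -0.9239) (||v_1|| = 1).

λ_1 = 14.8284,  λ_2 = 9.1716;  v_1 ≈ (0.3827, -0.9239)


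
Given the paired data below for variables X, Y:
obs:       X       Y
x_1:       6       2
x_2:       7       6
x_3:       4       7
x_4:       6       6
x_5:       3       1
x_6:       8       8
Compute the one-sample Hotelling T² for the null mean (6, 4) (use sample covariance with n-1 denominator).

Step 1 — sample mean vector:
  mean(X) = (6 + 7 + 4 + 6 + 3 + 8) / 6 = 34/6 = 5.6667
  mean(Y) = (2 + 6 + 7 + 6 + 1 + 8) / 6 = 30/6 = 5
  x̄ = (5.6667, 5),  deviation x̄ - mu_0 = (5.6667, 5) - (6, 4) = (-0.3333, 1).

Step 2 — sample covariance matrix, S[i,j] = (1/(n-1)) · Σ_k (x_{k,i} - mean_i) · (x_{k,j} - mean_j), divisor n-1 = 5:
  S[X,X] = ((0.3333)·(0.3333) + (1.3333)·(1.3333) + (-1.6667)·(-1.6667) + (0.3333)·(0.3333) + (-2.6667)·(-2.6667) + (2.3333)·(2.3333)) / 5 = 17.3333/5 = 3.4667
  S[X,Y] = ((0.3333)·(-3) + (1.3333)·(1) + (-1.6667)·(2) + (0.3333)·(1) + (-2.6667)·(-4) + (2.3333)·(3)) / 5 = 15/5 = 3
  S[Y,Y] = ((-3)·(-3) + (1)·(1) + (2)·(2) + (1)·(1) + (-4)·(-4) + (3)·(3)) / 5 = 40/5 = 8
  S = [[3.4667, 3],
 [3, 8]].

Step 3 — invert S. det(S) = 3.4667·8 - (3)² = 18.7333.
  S^{-1} = (1/det) · [[d, -b], [-b, a]] = [[0.427, -0.1601],
 [-0.1601, 0.1851]].

Step 4 — quadratic form (x̄ - mu_0)^T · S^{-1} · (x̄ - mu_0):
  S^{-1} · (x̄ - mu_0) = (-0.3025, 0.2384),
  (x̄ - mu_0)^T · [...] = (-0.3333)·(-0.3025) + (1)·(0.2384) = 0.3393.

Step 5 — scale by n: T² = 6 · 0.3393 = 2.0356.

T² ≈ 2.0356


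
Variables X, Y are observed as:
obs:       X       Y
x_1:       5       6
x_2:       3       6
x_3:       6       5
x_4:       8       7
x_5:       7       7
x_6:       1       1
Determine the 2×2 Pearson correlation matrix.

Step 1 — column means:
  mean(X) = (5 + 3 + 6 + 8 + 7 + 1) / 6 = 30/6 = 5
  mean(Y) = (6 + 6 + 5 + 7 + 7 + 1) / 6 = 32/6 = 5.3333

Step 2 — sample variances and covariances s[i,j] = (1/(n-1)) · Σ_k (x_{k,i} - mean_i) · (x_{k,j} - mean_j), with n-1 = 5:
  s[X,X] = ((0)·(0) + (-2)·(-2) + (1)·(1) + (3)·(3) + (2)·(2) + (-4)·(-4)) / 5 = 34/5 = 6.8
  s[X,Y] = ((0)·(0.6667) + (-2)·(0.6667) + (1)·(-0.3333) + (3)·(1.6667) + (2)·(1.6667) + (-4)·(-4.3333)) / 5 = 24/5 = 4.8
  s[Y,Y] = ((0.6667)·(0.6667) + (0.6667)·(0.6667) + (-0.3333)·(-0.3333) + (1.6667)·(1.6667) + (1.6667)·(1.6667) + (-4.3333)·(-4.3333)) / 5 = 25.3333/5 = 5.0667
  Sample standard deviations s_i = √(s[i,i]):
  s(X) = √(6.8) = 2.6077
  s(Y) = √(5.0667) = 2.2509

Step 3 — r_{ij} = s_{ij} / (s_i · s_j):
  r[X,X] = 1 (diagonal).
  r[X,Y] = 4.8 / (2.6077 · 2.2509) = 4.8 / 5.8697 = 0.8178
  r[Y,Y] = 1 (diagonal).

R is symmetric with unit diagonal. Assembling:

R = [[1, 0.8178],
 [0.8178, 1]]


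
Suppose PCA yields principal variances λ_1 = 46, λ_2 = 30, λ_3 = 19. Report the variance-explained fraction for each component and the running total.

Step 1 — total variance = trace(Sigma) = Σ λ_i = 46 + 30 + 19 = 95.

Step 2 — fraction explained by component i = λ_i / Σ λ:
  PC1: 46/95 = 0.4842
  PC2: 30/95 = 0.3158
  PC3: 19/95 = 0.2

Step 3 — cumulative fraction after k components = (λ_1 + ... + λ_k) / Σ λ:
  k = 1: 46/95 = 0.4842
  k = 2: (46 + 30)/95 = 76/95 = 0.8
  k = 3: (46 + 30 + 19)/95 = 95/95 = 1

Summary (fraction, with percent):

explained: PC1 0.4842 (48.42%), PC2 0.3158 (31.58%), PC3 0.2 (20%);  cumulative: 0.4842, 0.8, 1


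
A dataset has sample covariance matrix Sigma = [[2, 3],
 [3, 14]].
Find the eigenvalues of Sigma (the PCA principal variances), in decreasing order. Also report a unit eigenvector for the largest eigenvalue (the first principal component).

Step 1 — characteristic polynomial of 2×2 Sigma:
  det(Sigma - λI) = λ² - trace · λ + det = 0.
  trace = 2 + 14 = 16, det = 2·14 - (3)² = 19.
Step 2 — discriminant:
  Δ = trace² - 4·det = 256 - 76 = 180.
Step 3 — eigenvalues:
  λ = (trace ± √Δ)/2 = (16 ± 13.4164)/2,
  λ_1 = 14.7082,  λ_2 = 1.2918.

Step 4 — unit eigenvector for λ_1: solve (Sigma - λ_1 I)v = 0. First row:
  (2 - 14.7082)·v_x + (3)·v_y = 0, i.e. (-12.7082)·v_x + (3)·v_y = 0,
  so v ∝ (b, λ_1 - a) = (3, 12.7082) = u.
  ||u|| = √((3)² + (12.7082)²) = √(170.4984) ≈ 13.0575,
  v_1 = u/||u|| ≈ (0.2298, 0.9732) (||v_1|| = 1).

λ_1 = 14.7082,  λ_2 = 1.2918;  v_1 ≈ (0.2298, 0.9732)


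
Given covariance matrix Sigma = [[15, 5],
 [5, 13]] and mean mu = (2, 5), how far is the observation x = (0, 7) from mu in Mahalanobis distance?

Step 1 — centre the observation: (x - mu) = (-2, 2).

Step 2 — invert Sigma. det(Sigma) = 15·13 - (5)² = 170.
  Sigma^{-1} = (1/det) · [[d, -b], [-b, a]] = [[0.0765, -0.0294],
 [-0.0294, 0.0882]].

Step 3 — form the quadratic (x - mu)^T · Sigma^{-1} · (x - mu):
  Sigma^{-1} · (x - mu) = (-0.2118, 0.2353).
  (x - mu)^T · [Sigma^{-1} · (x - mu)] = (-2)·(-0.2118) + (2)·(0.2353) = 0.8941.

Step 4 — take square root: d = √(0.8941) ≈ 0.9456.

d(x, mu) = √(0.8941) ≈ 0.9456


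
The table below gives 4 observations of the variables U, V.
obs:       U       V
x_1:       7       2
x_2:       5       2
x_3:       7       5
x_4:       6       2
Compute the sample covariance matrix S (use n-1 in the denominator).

Step 1 — column means:
  mean(U) = (7 + 5 + 7 + 6) / 4 = 25/4 = 6.25
  mean(V) = (2 + 2 + 5 + 2) / 4 = 11/4 = 2.75

Step 2 — sample covariance S[i,j] = (1/(n-1)) · Σ_k (x_{k,i} - mean_i) · (x_{k,j} - mean_j), with n-1 = 3.
  S[U,U] = ((0.75)·(0.75) + (-1.25)·(-1.25) + (0.75)·(0.75) + (-0.25)·(-0.25)) / 3 = 2.75/3 = 0.9167
  S[U,V] = ((0.75)·(-0.75) + (-1.25)·(-0.75) + (0.75)·(2.25) + (-0.25)·(-0.75)) / 3 = 2.25/3 = 0.75
  S[V,V] = ((-0.75)·(-0.75) + (-0.75)·(-0.75) + (2.25)·(2.25) + (-0.75)·(-0.75)) / 3 = 6.75/3 = 2.25

S is symmetric (S[j,i] = S[i,j]). Assembling:

S = [[0.9167, 0.75],
 [0.75, 2.25]]


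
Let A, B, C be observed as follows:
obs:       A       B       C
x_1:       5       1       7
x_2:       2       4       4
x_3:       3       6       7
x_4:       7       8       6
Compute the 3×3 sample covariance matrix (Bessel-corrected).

Step 1 — column means:
  mean(A) = (5 + 2 + 3 + 7) / 4 = 17/4 = 4.25
  mean(B) = (1 + 4 + 6 + 8) / 4 = 19/4 = 4.75
  mean(C) = (7 + 4 + 7 + 6) / 4 = 24/4 = 6

Step 2 — sample covariance S[i,j] = (1/(n-1)) · Σ_k (x_{k,i} - mean_i) · (x_{k,j} - mean_j), with n-1 = 3.
  S[A,A] = ((0.75)·(0.75) + (-2.25)·(-2.25) + (-1.25)·(-1.25) + (2.75)·(2.75)) / 3 = 14.75/3 = 4.9167
  S[A,B] = ((0.75)·(-3.75) + (-2.25)·(-0.75) + (-1.25)·(1.25) + (2.75)·(3.25)) / 3 = 6.25/3 = 2.0833
  S[A,C] = ((0.75)·(1) + (-2.25)·(-2) + (-1.25)·(1) + (2.75)·(0)) / 3 = 4/3 = 1.3333
  S[B,B] = ((-3.75)·(-3.75) + (-0.75)·(-0.75) + (1.25)·(1.25) + (3.25)·(3.25)) / 3 = 26.75/3 = 8.9167
  S[B,C] = ((-3.75)·(1) + (-0.75)·(-2) + (1.25)·(1) + (3.25)·(0)) / 3 = -1/3 = -0.3333
  S[C,C] = ((1)·(1) + (-2)·(-2) + (1)·(1) + (0)·(0)) / 3 = 6/3 = 2

S is symmetric (S[j,i] = S[i,j]). Assembling:

S = [[4.9167, 2.0833, 1.3333],
 [2.0833, 8.9167, -0.3333],
 [1.3333, -0.3333, 2]]


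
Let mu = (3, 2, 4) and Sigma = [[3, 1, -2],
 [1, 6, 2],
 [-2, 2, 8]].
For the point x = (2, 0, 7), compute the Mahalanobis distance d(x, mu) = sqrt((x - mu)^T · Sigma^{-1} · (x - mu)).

Step 1 — centre the observation: (x - mu) = (-1, -2, 3).

Step 2 — invert Sigma (cofactor / det for 3×3, or solve directly):
  Sigma^{-1} = [[0.4783, -0.1304, 0.1522],
 [-0.1304, 0.2174, -0.087],
 [0.1522, -0.087, 0.1848]].

Step 3 — form the quadratic (x - mu)^T · Sigma^{-1} · (x - mu):
  Sigma^{-1} · (x - mu) = (0.2391, -0.5652, 0.5761).
  (x - mu)^T · [Sigma^{-1} · (x - mu)] = (-1)·(0.2391) + (-2)·(-0.5652) + (3)·(0.5761) = 2.6196.

Step 4 — take square root: d = √(2.6196) ≈ 1.6185.

d(x, mu) = √(2.6196) ≈ 1.6185


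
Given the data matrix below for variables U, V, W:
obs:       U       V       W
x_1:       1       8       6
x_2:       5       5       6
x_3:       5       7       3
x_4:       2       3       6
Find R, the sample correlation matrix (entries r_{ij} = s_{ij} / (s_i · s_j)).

Step 1 — column means:
  mean(U) = (1 + 5 + 5 + 2) / 4 = 13/4 = 3.25
  mean(V) = (8 + 5 + 7 + 3) / 4 = 23/4 = 5.75
  mean(W) = (6 + 6 + 3 + 6) / 4 = 21/4 = 5.25

Step 2 — sample variances and covariances s[i,j] = (1/(n-1)) · Σ_k (x_{k,i} - mean_i) · (x_{k,j} - mean_j), with n-1 = 3:
  s[U,U] = ((-2.25)·(-2.25) + (1.75)·(1.75) + (1.75)·(1.75) + (-1.25)·(-1.25)) / 3 = 12.75/3 = 4.25
  s[U,V] = ((-2.25)·(2.25) + (1.75)·(-0.75) + (1.75)·(1.25) + (-1.25)·(-2.75)) / 3 = -0.75/3 = -0.25
  s[U,W] = ((-2.25)·(0.75) + (1.75)·(0.75) + (1.75)·(-2.25) + (-1.25)·(0.75)) / 3 = -5.25/3 = -1.75
  s[V,V] = ((2.25)·(2.25) + (-0.75)·(-0.75) + (1.25)·(1.25) + (-2.75)·(-2.75)) / 3 = 14.75/3 = 4.9167
  s[V,W] = ((2.25)·(0.75) + (-0.75)·(0.75) + (1.25)·(-2.25) + (-2.75)·(0.75)) / 3 = -3.75/3 = -1.25
  s[W,W] = ((0.75)·(0.75) + (0.75)·(0.75) + (-2.25)·(-2.25) + (0.75)·(0.75)) / 3 = 6.75/3 = 2.25
  Sample standard deviations s_i = √(s[i,i]):
  s(U) = √(4.25) = 2.0616
  s(V) = √(4.9167) = 2.2174
  s(W) = √(2.25) = 1.5

Step 3 — r_{ij} = s_{ij} / (s_i · s_j):
  r[U,U] = 1 (diagonal).
  r[U,V] = -0.25 / (2.0616 · 2.2174) = -0.25 / 4.5712 = -0.0547
  r[U,W] = -1.75 / (2.0616 · 1.5) = -1.75 / 3.0923 = -0.5659
  r[V,V] = 1 (diagonal).
  r[V,W] = -1.25 / (2.2174 · 1.5) = -1.25 / 3.326 = -0.3758
  r[W,W] = 1 (diagonal).

R is symmetric with unit diagonal. Assembling:

R = [[1, -0.0547, -0.5659],
 [-0.0547, 1, -0.3758],
 [-0.5659, -0.3758, 1]]


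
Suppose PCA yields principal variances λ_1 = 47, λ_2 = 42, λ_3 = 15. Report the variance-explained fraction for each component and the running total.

Step 1 — total variance = trace(Sigma) = Σ λ_i = 47 + 42 + 15 = 104.

Step 2 — fraction explained by component i = λ_i / Σ λ:
  PC1: 47/104 = 0.4519
  PC2: 42/104 = 0.4038
  PC3: 15/104 = 0.1442

Step 3 — cumulative fraction after k components = (λ_1 + ... + λ_k) / Σ λ:
  k = 1: 47/104 = 0.4519
  k = 2: (47 + 42)/104 = 89/104 = 0.8558
  k = 3: (47 + 42 + 15)/104 = 104/104 = 1

Summary (fraction, with percent):

explained: PC1 0.4519 (45.19%), PC2 0.4038 (40.38%), PC3 0.1442 (14.42%);  cumulative: 0.4519, 0.8558, 1


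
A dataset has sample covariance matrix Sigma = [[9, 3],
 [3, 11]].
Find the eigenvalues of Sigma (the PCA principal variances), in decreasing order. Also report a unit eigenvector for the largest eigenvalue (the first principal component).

Step 1 — characteristic polynomial of 2×2 Sigma:
  det(Sigma - λI) = λ² - trace · λ + det = 0.
  trace = 9 + 11 = 20, det = 9·11 - (3)² = 90.
Step 2 — discriminant:
  Δ = trace² - 4·det = 400 - 360 = 40.
Step 3 — eigenvalues:
  λ = (trace ± √Δ)/2 = (20 ± 6.3246)/2,
  λ_1 = 13.1623,  λ_2 = 6.8377.

Step 4 — unit eigenvector for λ_1: solve (Sigma - λ_1 I)v = 0. First row:
  (9 - 13.1623)·v_x + (3)·v_y = 0, i.e. (-4.1623)·v_x + (3)·v_y = 0,
  so v ∝ (b, λ_1 - a) = (3, 4.1623) = u.
  ||u|| = √((3)² + (4.1623)²) = √(26.3246) ≈ 5.1307,
  v_1 = u/||u|| ≈ (0.5847, 0.8112) (||v_1|| = 1).

λ_1 = 13.1623,  λ_2 = 6.8377;  v_1 ≈ (0.5847, 0.8112)


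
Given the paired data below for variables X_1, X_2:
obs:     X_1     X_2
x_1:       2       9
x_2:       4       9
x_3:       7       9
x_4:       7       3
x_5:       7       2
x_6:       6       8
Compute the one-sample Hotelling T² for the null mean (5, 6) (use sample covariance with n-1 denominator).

Step 1 — sample mean vector:
  mean(X_1) = (2 + 4 + 7 + 7 + 7 + 6) / 6 = 33/6 = 5.5
  mean(X_2) = (9 + 9 + 9 + 3 + 2 + 8) / 6 = 40/6 = 6.6667
  x̄ = (5.5, 6.6667),  deviation x̄ - mu_0 = (5.5, 6.6667) - (5, 6) = (0.5, 0.6667).

Step 2 — sample covariance matrix, S[i,j] = (1/(n-1)) · Σ_k (x_{k,i} - mean_i) · (x_{k,j} - mean_j), divisor n-1 = 5:
  S[X_1,X_1] = ((-3.5)·(-3.5) + (-1.5)·(-1.5) + (1.5)·(1.5) + (1.5)·(1.5) + (1.5)·(1.5) + (0.5)·(0.5)) / 5 = 21.5/5 = 4.3
  S[X_1,X_2] = ((-3.5)·(2.3333) + (-1.5)·(2.3333) + (1.5)·(2.3333) + (1.5)·(-3.6667) + (1.5)·(-4.6667) + (0.5)·(1.3333)) / 5 = -20/5 = -4
  S[X_2,X_2] = ((2.3333)·(2.3333) + (2.3333)·(2.3333) + (2.3333)·(2.3333) + (-3.6667)·(-3.6667) + (-4.6667)·(-4.6667) + (1.3333)·(1.3333)) / 5 = 53.3333/5 = 10.6667
  S = [[4.3, -4],
 [-4, 10.6667]].

Step 3 — invert S. det(S) = 4.3·10.6667 - (-4)² = 29.8667.
  S^{-1} = (1/det) · [[d, -b], [-b, a]] = [[0.3571, 0.1339],
 [0.1339, 0.144]].

Step 4 — quadratic form (x̄ - mu_0)^T · S^{-1} · (x̄ - mu_0):
  S^{-1} · (x̄ - mu_0) = (0.2679, 0.1629),
  (x̄ - mu_0)^T · [...] = (0.5)·(0.2679) + (0.6667)·(0.1629) = 0.2426.

Step 5 — scale by n: T² = 6 · 0.2426 = 1.4554.

T² ≈ 1.4554


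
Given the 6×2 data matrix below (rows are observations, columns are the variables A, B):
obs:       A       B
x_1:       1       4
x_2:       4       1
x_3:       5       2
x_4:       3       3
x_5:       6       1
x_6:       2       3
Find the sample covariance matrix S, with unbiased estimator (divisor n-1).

Step 1 — column means:
  mean(A) = (1 + 4 + 5 + 3 + 6 + 2) / 6 = 21/6 = 3.5
  mean(B) = (4 + 1 + 2 + 3 + 1 + 3) / 6 = 14/6 = 2.3333

Step 2 — sample covariance S[i,j] = (1/(n-1)) · Σ_k (x_{k,i} - mean_i) · (x_{k,j} - mean_j), with n-1 = 5.
  S[A,A] = ((-2.5)·(-2.5) + (0.5)·(0.5) + (1.5)·(1.5) + (-0.5)·(-0.5) + (2.5)·(2.5) + (-1.5)·(-1.5)) / 5 = 17.5/5 = 3.5
  S[A,B] = ((-2.5)·(1.6667) + (0.5)·(-1.3333) + (1.5)·(-0.3333) + (-0.5)·(0.6667) + (2.5)·(-1.3333) + (-1.5)·(0.6667)) / 5 = -10/5 = -2
  S[B,B] = ((1.6667)·(1.6667) + (-1.3333)·(-1.3333) + (-0.3333)·(-0.3333) + (0.6667)·(0.6667) + (-1.3333)·(-1.3333) + (0.6667)·(0.6667)) / 5 = 7.3333/5 = 1.4667

S is symmetric (S[j,i] = S[i,j]). Assembling:

S = [[3.5, -2],
 [-2, 1.4667]]


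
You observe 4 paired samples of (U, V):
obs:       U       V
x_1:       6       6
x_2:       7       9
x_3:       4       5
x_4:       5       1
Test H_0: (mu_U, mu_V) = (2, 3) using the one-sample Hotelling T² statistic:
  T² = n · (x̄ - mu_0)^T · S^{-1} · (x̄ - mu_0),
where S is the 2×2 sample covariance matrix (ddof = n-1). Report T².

Step 1 — sample mean vector:
  mean(U) = (6 + 7 + 4 + 5) / 4 = 22/4 = 5.5
  mean(V) = (6 + 9 + 5 + 1) / 4 = 21/4 = 5.25
  x̄ = (5.5, 5.25),  deviation x̄ - mu_0 = (5.5, 5.25) - (2, 3) = (3.5, 2.25).

Step 2 — sample covariance matrix, S[i,j] = (1/(n-1)) · Σ_k (x_{k,i} - mean_i) · (x_{k,j} - mean_j), divisor n-1 = 3:
  S[U,U] = ((0.5)·(0.5) + (1.5)·(1.5) + (-1.5)·(-1.5) + (-0.5)·(-0.5)) / 3 = 5/3 = 1.6667
  S[U,V] = ((0.5)·(0.75) + (1.5)·(3.75) + (-1.5)·(-0.25) + (-0.5)·(-4.25)) / 3 = 8.5/3 = 2.8333
  S[V,V] = ((0.75)·(0.75) + (3.75)·(3.75) + (-0.25)·(-0.25) + (-4.25)·(-4.25)) / 3 = 32.75/3 = 10.9167
  S = [[1.6667, 2.8333],
 [2.8333, 10.9167]].

Step 3 — invert S. det(S) = 1.6667·10.9167 - (2.8333)² = 10.1667.
  S^{-1} = (1/det) · [[d, -b], [-b, a]] = [[1.0738, -0.2787],
 [-0.2787, 0.1639]].

Step 4 — quadratic form (x̄ - mu_0)^T · S^{-1} · (x̄ - mu_0):
  S^{-1} · (x̄ - mu_0) = (3.1311, -0.6066),
  (x̄ - mu_0)^T · [...] = (3.5)·(3.1311) + (2.25)·(-0.6066) = 9.5943.

Step 5 — scale by n: T² = 4 · 9.5943 = 38.377.

T² ≈ 38.377


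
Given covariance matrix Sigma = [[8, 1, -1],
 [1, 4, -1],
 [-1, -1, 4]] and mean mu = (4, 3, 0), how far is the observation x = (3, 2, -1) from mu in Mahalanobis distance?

Step 1 — centre the observation: (x - mu) = (-1, -1, -1).

Step 2 — invert Sigma (cofactor / det for 3×3, or solve directly):
  Sigma^{-1} = [[0.1316, -0.0263, 0.0263],
 [-0.0263, 0.2719, 0.0614],
 [0.0263, 0.0614, 0.2719]].

Step 3 — form the quadratic (x - mu)^T · Sigma^{-1} · (x - mu):
  Sigma^{-1} · (x - mu) = (-0.1316, -0.307, -0.3596).
  (x - mu)^T · [Sigma^{-1} · (x - mu)] = (-1)·(-0.1316) + (-1)·(-0.307) + (-1)·(-0.3596) = 0.7982.

Step 4 — take square root: d = √(0.7982) ≈ 0.8934.

d(x, mu) = √(0.7982) ≈ 0.8934


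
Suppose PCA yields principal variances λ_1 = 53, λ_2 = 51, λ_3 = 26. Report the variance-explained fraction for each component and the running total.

Step 1 — total variance = trace(Sigma) = Σ λ_i = 53 + 51 + 26 = 130.

Step 2 — fraction explained by component i = λ_i / Σ λ:
  PC1: 53/130 = 0.4077
  PC2: 51/130 = 0.3923
  PC3: 26/130 = 0.2

Step 3 — cumulative fraction after k components = (λ_1 + ... + λ_k) / Σ λ:
  k = 1: 53/130 = 0.4077
  k = 2: (53 + 51)/130 = 104/130 = 0.8
  k = 3: (53 + 51 + 26)/130 = 130/130 = 1

Summary (fraction, with percent):

explained: PC1 0.4077 (40.77%), PC2 0.3923 (39.23%), PC3 0.2 (20%);  cumulative: 0.4077, 0.8, 1


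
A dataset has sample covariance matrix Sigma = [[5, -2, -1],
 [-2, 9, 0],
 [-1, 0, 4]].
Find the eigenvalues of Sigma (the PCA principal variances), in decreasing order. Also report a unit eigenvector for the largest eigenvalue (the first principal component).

Step 1 — characteristic polynomial p(λ) = det(λI - Sigma) = λ³ - tr·λ² + c_1·λ - det, where tr = trace, c_1 = sum of the principal 2×2 minors, det = det(Sigma):
  tr = 5 + 9 + 4 = 18,
  c_1 = (5·9 - (-2)²) + (5·4 - (-1)²) + (9·4 - (0)²) = 41 + 19 + 36 = 96,
  det = 5·(9·4 - (0)²) - (-2)·((-2)·4 - (0)·(-1)) + (-1)·((-2)·(0) - 9·(-1)) = 5·(36) - (-2)·(-8) + (-1)·(9) = 155.
  So p(λ) = λ³ - 18λ² + 96λ - 155.
Step 2 — look for an integer root (rational root theorem: any rational root is an integer divisor of 155). Testing λ = 5:
  p(5) = 125 - 450 + 480 - 155 = 0  ✓
  Dividing out (λ - 5): p(λ) = (λ - 5)(λ² - 13λ + 31).
Step 3 — remaining eigenvalues from the quadratic λ² - 13λ + 31 = 0:
  Δ = 13² - 4·31 = 169 - 124 = 45,  λ = (13 ± √45)/2 = (13 ± 6.7082)/2 ≈ 9.8541 or 3.1459.
  Sorted: λ_1 = 9.8541,  λ_2 = 5,  λ_3 = 3.1459  (check: sum = 18 = tr ✓).

Step 4 — unit eigenvector for λ_1 ≈ 9.8541: v spans the null space of (Sigma - λ_1 I), whose rows are
  r_1 = (-4.8541, -2, -1),  r_2 = (-2, -0.8541, 0),  r_3 = (-1, 0, -5.8541).
  v is orthogonal to every row, so take v ∝ r_1 × r_3 = ((-2)·(-5.8541) - (-1)·(0), (-1)·(-1) - (-4.8541)·(-5.8541), (-4.8541)·(0) - (-2)·(-1)) ≈ (11.7082, -27.4164, -2).
  Let u = (11.7082, -27.4164, -2).
  ||u|| = √((11.7082)² + (-27.4164)² + (-2)²) = √(892.7415) ≈ 29.8788,  v_1 = u/||u|| ≈ (0.3919, -0.9176, -0.0669) (||v_1|| = 1).

λ_1 = 9.8541,  λ_2 = 5,  λ_3 = 3.1459;  v_1 ≈ (0.3919, -0.9176, -0.0669)


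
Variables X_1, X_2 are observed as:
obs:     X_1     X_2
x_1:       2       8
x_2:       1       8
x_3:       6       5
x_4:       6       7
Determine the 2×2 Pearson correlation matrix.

Step 1 — column means:
  mean(X_1) = (2 + 1 + 6 + 6) / 4 = 15/4 = 3.75
  mean(X_2) = (8 + 8 + 5 + 7) / 4 = 28/4 = 7

Step 2 — sample variances and covariances s[i,j] = (1/(n-1)) · Σ_k (x_{k,i} - mean_i) · (x_{k,j} - mean_j), with n-1 = 3:
  s[X_1,X_1] = ((-1.75)·(-1.75) + (-2.75)·(-2.75) + (2.25)·(2.25) + (2.25)·(2.25)) / 3 = 20.75/3 = 6.9167
  s[X_1,X_2] = ((-1.75)·(1) + (-2.75)·(1) + (2.25)·(-2) + (2.25)·(0)) / 3 = -9/3 = -3
  s[X_2,X_2] = ((1)·(1) + (1)·(1) + (-2)·(-2) + (0)·(0)) / 3 = 6/3 = 2
  Sample standard deviations s_i = √(s[i,i]):
  s(X_1) = √(6.9167) = 2.63
  s(X_2) = √(2) = 1.4142

Step 3 — r_{ij} = s_{ij} / (s_i · s_j):
  r[X_1,X_1] = 1 (diagonal).
  r[X_1,X_2] = -3 / (2.63 · 1.4142) = -3 / 3.7193 = -0.8066
  r[X_2,X_2] = 1 (diagonal).

R is symmetric with unit diagonal. Assembling:

R = [[1, -0.8066],
 [-0.8066, 1]]


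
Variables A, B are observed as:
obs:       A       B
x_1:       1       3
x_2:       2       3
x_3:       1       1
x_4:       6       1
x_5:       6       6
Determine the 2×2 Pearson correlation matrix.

Step 1 — column means:
  mean(A) = (1 + 2 + 1 + 6 + 6) / 5 = 16/5 = 3.2
  mean(B) = (3 + 3 + 1 + 1 + 6) / 5 = 14/5 = 2.8

Step 2 — sample variances and covariances s[i,j] = (1/(n-1)) · Σ_k (x_{k,i} - mean_i) · (x_{k,j} - mean_j), with n-1 = 4:
  s[A,A] = ((-2.2)·(-2.2) + (-1.2)·(-1.2) + (-2.2)·(-2.2) + (2.8)·(2.8) + (2.8)·(2.8)) / 4 = 26.8/4 = 6.7
  s[A,B] = ((-2.2)·(0.2) + (-1.2)·(0.2) + (-2.2)·(-1.8) + (2.8)·(-1.8) + (2.8)·(3.2)) / 4 = 7.2/4 = 1.8
  s[B,B] = ((0.2)·(0.2) + (0.2)·(0.2) + (-1.8)·(-1.8) + (-1.8)·(-1.8) + (3.2)·(3.2)) / 4 = 16.8/4 = 4.2
  Sample standard deviations s_i = √(s[i,i]):
  s(A) = √(6.7) = 2.5884
  s(B) = √(4.2) = 2.0494

Step 3 — r_{ij} = s_{ij} / (s_i · s_j):
  r[A,A] = 1 (diagonal).
  r[A,B] = 1.8 / (2.5884 · 2.0494) = 1.8 / 5.3047 = 0.3393
  r[B,B] = 1 (diagonal).

R is symmetric with unit diagonal. Assembling:

R = [[1, 0.3393],
 [0.3393, 1]]


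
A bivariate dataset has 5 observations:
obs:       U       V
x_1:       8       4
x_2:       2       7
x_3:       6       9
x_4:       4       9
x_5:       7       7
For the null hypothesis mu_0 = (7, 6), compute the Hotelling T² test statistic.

Step 1 — sample mean vector:
  mean(U) = (8 + 2 + 6 + 4 + 7) / 5 = 27/5 = 5.4
  mean(V) = (4 + 7 + 9 + 9 + 7) / 5 = 36/5 = 7.2
  x̄ = (5.4, 7.2),  deviation x̄ - mu_0 = (5.4, 7.2) - (7, 6) = (-1.6, 1.2).

Step 2 — sample covariance matrix, S[i,j] = (1/(n-1)) · Σ_k (x_{k,i} - mean_i) · (x_{k,j} - mean_j), divisor n-1 = 4:
  S[U,U] = ((2.6)·(2.6) + (-3.4)·(-3.4) + (0.6)·(0.6) + (-1.4)·(-1.4) + (1.6)·(1.6)) / 4 = 23.2/4 = 5.8
  S[U,V] = ((2.6)·(-3.2) + (-3.4)·(-0.2) + (0.6)·(1.8) + (-1.4)·(1.8) + (1.6)·(-0.2)) / 4 = -9.4/4 = -2.35
  S[V,V] = ((-3.2)·(-3.2) + (-0.2)·(-0.2) + (1.8)·(1.8) + (1.8)·(1.8) + (-0.2)·(-0.2)) / 4 = 16.8/4 = 4.2
  S = [[5.8, -2.35],
 [-2.35, 4.2]].

Step 3 — invert S. det(S) = 5.8·4.2 - (-2.35)² = 18.8375.
  S^{-1} = (1/det) · [[d, -b], [-b, a]] = [[0.223, 0.1248],
 [0.1248, 0.3079]].

Step 4 — quadratic form (x̄ - mu_0)^T · S^{-1} · (x̄ - mu_0):
  S^{-1} · (x̄ - mu_0) = (-0.207, 0.1699),
  (x̄ - mu_0)^T · [...] = (-1.6)·(-0.207) + (1.2)·(0.1699) = 0.5351.

Step 5 — scale by n: T² = 5 · 0.5351 = 2.6755.

T² ≈ 2.6755


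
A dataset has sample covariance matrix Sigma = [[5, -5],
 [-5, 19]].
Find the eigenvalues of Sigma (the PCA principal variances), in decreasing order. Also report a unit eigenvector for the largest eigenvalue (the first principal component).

Step 1 — characteristic polynomial of 2×2 Sigma:
  det(Sigma - λI) = λ² - trace · λ + det = 0.
  trace = 5 + 19 = 24, det = 5·19 - (-5)² = 70.
Step 2 — discriminant:
  Δ = trace² - 4·det = 576 - 280 = 296.
Step 3 — eigenvalues:
  λ = (trace ± √Δ)/2 = (24 ± 17.2047)/2,
  λ_1 = 20.6023,  λ_2 = 3.3977.

Step 4 — unit eigenvector for λ_1: solve (Sigma - λ_1 I)v = 0. First row:
  (5 - 20.6023)·v_x + (-5)·v_y = 0, i.e. (-15.6023)·v_x + (-5)·v_y = 0,
  so v ∝ (b, λ_1 - a) = (-5, 15.6023); multiply by -1 so the first entry is positive: u = (5, -15.6023).
  ||u|| = √((5)² + (-15.6023)²) = √(268.4326) ≈ 16.3839,
  v_1 = u/||u|| ≈ (0.3052, -0.9523) (||v_1|| = 1).

λ_1 = 20.6023,  λ_2 = 3.3977;  v_1 ≈ (0.3052, -0.9523)


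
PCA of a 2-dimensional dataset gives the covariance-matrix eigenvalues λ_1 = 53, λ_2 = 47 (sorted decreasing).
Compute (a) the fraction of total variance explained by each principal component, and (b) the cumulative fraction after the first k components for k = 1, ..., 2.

Step 1 — total variance = trace(Sigma) = Σ λ_i = 53 + 47 = 100.

Step 2 — fraction explained by component i = λ_i / Σ λ:
  PC1: 53/100 = 0.53
  PC2: 47/100 = 0.47

Step 3 — cumulative fraction after k components = (λ_1 + ... + λ_k) / Σ λ:
  k = 1: 53/100 = 0.53
  k = 2: (53 + 47)/100 = 100/100 = 1

Summary (fraction, with percent):

explained: PC1 0.53 (53%), PC2 0.47 (47%);  cumulative: 0.53, 1
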